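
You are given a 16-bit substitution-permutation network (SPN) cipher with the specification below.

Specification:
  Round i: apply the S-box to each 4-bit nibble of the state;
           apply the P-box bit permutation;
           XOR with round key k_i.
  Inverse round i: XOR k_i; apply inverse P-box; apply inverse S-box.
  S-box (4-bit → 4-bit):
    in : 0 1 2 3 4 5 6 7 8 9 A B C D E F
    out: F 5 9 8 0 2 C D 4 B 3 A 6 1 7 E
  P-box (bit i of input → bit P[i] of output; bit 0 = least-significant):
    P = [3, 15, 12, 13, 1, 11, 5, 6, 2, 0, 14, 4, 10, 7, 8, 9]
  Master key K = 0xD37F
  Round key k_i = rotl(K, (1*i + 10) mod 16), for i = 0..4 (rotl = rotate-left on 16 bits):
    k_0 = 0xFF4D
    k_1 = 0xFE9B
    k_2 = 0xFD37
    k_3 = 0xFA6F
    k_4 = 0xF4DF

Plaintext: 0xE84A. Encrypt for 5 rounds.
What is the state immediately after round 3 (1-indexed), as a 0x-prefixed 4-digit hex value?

0x627F

s_0 = plaintext = 0xE84A
s_1 = Round(s_0, k_0) = 0x3AC5
s_2 = Round(s_1, k_1) = 0x74BE
s_3 = Round(s_2, k_2) = 0x627F
s_4 = Round(s_3, k_3) = 0x4919
s_5 = Round(s_4, k_4) = 0x54E0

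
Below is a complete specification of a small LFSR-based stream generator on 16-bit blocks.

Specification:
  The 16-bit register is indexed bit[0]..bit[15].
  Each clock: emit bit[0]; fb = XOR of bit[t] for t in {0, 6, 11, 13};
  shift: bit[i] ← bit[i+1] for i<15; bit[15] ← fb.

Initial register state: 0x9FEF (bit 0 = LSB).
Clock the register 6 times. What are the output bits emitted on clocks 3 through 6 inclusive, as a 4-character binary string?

1101

reg_0 = 0x9FEF
clock 1: out=1, reg = 0xCFF7
clock 2: out=1, reg = 0xE7FB
clock 3: out=1, reg = 0xF3FD
clock 4: out=1, reg = 0xF9FE
clock 5: out=0, reg = 0xFCFF
clock 6: out=1, reg = 0x7E7F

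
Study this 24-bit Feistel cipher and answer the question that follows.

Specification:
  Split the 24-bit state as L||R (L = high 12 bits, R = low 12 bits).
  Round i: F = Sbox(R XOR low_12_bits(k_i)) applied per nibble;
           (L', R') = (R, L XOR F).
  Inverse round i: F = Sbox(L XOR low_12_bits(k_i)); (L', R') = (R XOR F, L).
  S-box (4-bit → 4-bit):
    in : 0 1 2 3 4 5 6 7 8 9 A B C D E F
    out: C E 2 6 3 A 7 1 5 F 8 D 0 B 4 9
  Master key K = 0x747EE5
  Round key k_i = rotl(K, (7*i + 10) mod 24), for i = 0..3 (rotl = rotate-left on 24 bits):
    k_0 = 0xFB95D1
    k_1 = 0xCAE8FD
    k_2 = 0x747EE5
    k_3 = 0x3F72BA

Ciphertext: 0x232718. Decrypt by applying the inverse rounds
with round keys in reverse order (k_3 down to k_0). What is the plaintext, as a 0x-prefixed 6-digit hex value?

s_0 = ciphertext = 0x232718
s_1 = InvRound(s_0, k_3) = 0xB4D232
s_2 = InvRound(s_1, k_2) = 0x8B7B4D
s_3 = InvRound(s_2, k_1) = 0x7758B7
s_4 = InvRound(s_3, k_0) = 0xA34775

0xA34775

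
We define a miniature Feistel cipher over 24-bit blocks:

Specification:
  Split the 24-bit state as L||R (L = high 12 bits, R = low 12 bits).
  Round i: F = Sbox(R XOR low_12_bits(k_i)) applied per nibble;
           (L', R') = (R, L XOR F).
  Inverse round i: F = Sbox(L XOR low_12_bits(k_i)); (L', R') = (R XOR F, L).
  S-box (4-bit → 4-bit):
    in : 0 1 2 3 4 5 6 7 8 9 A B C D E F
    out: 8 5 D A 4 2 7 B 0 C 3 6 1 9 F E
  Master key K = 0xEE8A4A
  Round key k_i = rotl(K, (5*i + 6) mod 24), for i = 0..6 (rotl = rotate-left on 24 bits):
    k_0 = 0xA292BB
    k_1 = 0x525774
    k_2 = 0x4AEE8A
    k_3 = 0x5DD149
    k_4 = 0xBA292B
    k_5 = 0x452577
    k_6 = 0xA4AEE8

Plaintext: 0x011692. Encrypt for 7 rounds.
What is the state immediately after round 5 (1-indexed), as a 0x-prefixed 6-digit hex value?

0xC56BC0

s_0 = plaintext = 0x011692
s_1 = Round(s_0, k_0) = 0x6924CD
s_2 = Round(s_1, k_1) = 0x4CDCFE
s_3 = Round(s_2, k_2) = 0xCFE979
s_4 = Round(s_3, k_3) = 0x979C56
s_5 = Round(s_4, k_4) = 0xC56BC0
s_6 = Round(s_5, k_5) = 0xBC033D
s_7 = Round(s_6, k_6) = 0x33D252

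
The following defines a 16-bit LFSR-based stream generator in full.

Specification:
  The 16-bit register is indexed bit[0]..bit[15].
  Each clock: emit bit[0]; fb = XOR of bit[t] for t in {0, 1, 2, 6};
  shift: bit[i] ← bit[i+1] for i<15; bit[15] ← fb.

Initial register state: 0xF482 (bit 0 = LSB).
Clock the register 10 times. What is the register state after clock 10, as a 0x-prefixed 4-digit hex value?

reg_0 = 0xF482
clock 1: out=0, reg = 0xFA41
clock 2: out=1, reg = 0x7D20
clock 3: out=0, reg = 0x3E90
clock 4: out=0, reg = 0x1F48
clock 5: out=0, reg = 0x8FA4
clock 6: out=0, reg = 0xC7D2
clock 7: out=0, reg = 0x63E9
clock 8: out=1, reg = 0x31F4
clock 9: out=0, reg = 0x18FA
clock 10: out=0, reg = 0x0C7D

0x0C7D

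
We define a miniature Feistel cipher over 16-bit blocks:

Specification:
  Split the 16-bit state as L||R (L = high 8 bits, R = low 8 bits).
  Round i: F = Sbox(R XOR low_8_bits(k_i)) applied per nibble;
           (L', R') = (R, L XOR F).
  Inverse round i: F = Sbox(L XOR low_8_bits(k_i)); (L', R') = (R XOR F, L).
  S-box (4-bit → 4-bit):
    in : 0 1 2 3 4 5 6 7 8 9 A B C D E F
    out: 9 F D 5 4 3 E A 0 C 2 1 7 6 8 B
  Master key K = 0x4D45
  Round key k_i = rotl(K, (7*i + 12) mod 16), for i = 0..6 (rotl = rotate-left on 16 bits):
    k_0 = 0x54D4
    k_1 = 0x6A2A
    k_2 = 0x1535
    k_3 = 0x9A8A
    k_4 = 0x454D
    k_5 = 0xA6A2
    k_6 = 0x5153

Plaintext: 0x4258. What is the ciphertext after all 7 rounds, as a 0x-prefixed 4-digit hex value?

s_0 = plaintext = 0x4258
s_1 = Round(s_0, k_0) = 0x5845
s_2 = Round(s_1, k_1) = 0x45B3
s_3 = Round(s_2, k_2) = 0xB34B
s_4 = Round(s_3, k_3) = 0x4BCC
s_5 = Round(s_4, k_4) = 0xCC44
s_6 = Round(s_5, k_5) = 0x4442
s_7 = Round(s_6, k_6) = 0x42BB

0x42BB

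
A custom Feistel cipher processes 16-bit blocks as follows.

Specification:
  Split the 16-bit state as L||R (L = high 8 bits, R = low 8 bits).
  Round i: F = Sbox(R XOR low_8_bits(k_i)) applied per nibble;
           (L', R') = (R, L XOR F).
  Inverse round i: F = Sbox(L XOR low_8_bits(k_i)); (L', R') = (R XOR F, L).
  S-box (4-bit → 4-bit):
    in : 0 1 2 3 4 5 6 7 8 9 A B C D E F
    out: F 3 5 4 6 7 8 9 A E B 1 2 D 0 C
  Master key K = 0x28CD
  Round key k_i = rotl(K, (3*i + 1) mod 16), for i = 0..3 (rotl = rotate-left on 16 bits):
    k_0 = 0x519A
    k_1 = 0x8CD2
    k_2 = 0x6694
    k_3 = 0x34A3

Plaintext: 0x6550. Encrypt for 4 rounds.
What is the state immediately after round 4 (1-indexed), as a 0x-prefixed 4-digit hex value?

0x16A5

s_0 = plaintext = 0x6550
s_1 = Round(s_0, k_0) = 0x504E
s_2 = Round(s_1, k_1) = 0x4EB2
s_3 = Round(s_2, k_2) = 0xB216
s_4 = Round(s_3, k_3) = 0x16A5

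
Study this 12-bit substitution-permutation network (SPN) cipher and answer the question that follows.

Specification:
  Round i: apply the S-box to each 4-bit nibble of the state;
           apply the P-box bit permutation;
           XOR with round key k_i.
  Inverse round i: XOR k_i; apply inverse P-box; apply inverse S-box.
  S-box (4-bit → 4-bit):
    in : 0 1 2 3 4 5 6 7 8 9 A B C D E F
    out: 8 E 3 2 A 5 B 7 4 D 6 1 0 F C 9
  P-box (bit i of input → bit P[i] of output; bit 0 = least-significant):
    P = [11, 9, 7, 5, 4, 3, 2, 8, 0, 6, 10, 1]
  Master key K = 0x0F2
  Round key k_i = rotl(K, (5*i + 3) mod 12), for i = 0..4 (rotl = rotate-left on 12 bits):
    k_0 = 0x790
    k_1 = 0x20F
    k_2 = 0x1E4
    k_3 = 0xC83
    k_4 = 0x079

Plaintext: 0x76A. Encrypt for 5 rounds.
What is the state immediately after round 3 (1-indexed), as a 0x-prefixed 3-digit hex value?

0x969

s_0 = plaintext = 0x76A
s_1 = Round(s_0, k_0) = 0x049
s_2 = Round(s_1, k_1) = 0xBA5
s_3 = Round(s_2, k_2) = 0x969
s_4 = Round(s_3, k_3) = 0x138
s_5 = Round(s_4, k_4) = 0x4B3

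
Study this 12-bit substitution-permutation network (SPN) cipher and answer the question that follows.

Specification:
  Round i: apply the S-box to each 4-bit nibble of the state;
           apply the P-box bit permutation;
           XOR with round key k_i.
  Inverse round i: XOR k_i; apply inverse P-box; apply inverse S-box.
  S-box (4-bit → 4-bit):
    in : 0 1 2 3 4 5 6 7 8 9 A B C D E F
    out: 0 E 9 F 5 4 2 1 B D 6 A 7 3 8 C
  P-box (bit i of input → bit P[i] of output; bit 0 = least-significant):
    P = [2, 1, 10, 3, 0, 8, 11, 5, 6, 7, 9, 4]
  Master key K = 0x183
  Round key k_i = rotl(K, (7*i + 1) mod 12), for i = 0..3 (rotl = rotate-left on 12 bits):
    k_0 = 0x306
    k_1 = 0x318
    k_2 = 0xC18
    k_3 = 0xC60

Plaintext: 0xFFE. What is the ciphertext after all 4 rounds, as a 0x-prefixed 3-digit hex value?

s_0 = plaintext = 0xFFE
s_1 = Round(s_0, k_0) = 0x93E
s_2 = Round(s_1, k_1) = 0x861
s_3 = Round(s_2, k_2) = 0x9C2
s_4 = Round(s_3, k_3) = 0x73D

0x73D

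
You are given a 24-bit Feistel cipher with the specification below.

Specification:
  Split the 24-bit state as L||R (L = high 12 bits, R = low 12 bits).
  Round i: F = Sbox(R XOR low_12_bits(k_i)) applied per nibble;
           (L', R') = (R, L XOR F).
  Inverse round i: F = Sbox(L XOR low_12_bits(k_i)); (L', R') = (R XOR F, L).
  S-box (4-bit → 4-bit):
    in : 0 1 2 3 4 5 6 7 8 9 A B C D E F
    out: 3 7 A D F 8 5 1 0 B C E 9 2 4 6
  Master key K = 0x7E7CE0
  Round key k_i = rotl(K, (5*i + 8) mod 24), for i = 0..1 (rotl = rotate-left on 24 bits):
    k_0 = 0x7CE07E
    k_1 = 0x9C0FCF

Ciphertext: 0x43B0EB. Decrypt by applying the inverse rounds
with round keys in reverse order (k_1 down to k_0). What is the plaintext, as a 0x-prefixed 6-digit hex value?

s_0 = ciphertext = 0x43B0EB
s_1 = InvRound(s_0, k_1) = 0xE8443B
s_2 = InvRound(s_1, k_0) = 0x057E84

0x057E84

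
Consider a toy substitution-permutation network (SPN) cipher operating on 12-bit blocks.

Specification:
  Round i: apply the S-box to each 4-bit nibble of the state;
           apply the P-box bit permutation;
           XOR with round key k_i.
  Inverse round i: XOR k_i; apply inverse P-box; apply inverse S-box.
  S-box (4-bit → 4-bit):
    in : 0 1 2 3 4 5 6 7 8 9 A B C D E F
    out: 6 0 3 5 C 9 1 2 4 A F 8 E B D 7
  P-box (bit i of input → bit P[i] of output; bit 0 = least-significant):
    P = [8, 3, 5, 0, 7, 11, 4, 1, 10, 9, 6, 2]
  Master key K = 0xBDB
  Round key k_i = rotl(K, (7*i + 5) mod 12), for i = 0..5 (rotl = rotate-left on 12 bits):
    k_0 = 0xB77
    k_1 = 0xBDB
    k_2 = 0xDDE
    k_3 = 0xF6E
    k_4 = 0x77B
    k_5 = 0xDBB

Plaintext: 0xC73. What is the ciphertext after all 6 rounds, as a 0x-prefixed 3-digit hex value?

0x9BC

s_0 = plaintext = 0xC73
s_1 = Round(s_0, k_0) = 0x013
s_2 = Round(s_1, k_1) = 0x8BB
s_3 = Round(s_2, k_2) = 0xD9D
s_4 = Round(s_3, k_3) = 0x061
s_5 = Round(s_4, k_4) = 0x5BB
s_6 = Round(s_5, k_5) = 0x9BC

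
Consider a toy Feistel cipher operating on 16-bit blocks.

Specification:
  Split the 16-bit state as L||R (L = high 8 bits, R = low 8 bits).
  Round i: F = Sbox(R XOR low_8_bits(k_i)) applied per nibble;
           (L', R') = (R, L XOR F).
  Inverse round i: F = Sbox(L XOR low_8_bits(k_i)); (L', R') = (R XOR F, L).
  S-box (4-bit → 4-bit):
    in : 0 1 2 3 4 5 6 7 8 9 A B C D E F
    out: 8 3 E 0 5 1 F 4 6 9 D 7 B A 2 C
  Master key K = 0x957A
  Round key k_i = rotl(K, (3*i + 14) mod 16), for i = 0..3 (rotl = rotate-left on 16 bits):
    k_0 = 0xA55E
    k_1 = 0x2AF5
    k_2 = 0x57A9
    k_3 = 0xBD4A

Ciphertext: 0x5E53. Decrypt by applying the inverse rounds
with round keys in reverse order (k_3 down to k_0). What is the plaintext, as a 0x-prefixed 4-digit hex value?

s_0 = ciphertext = 0x5E53
s_1 = InvRound(s_0, k_3) = 0x665E
s_2 = InvRound(s_1, k_2) = 0xE266
s_3 = InvRound(s_2, k_1) = 0x52E2
s_4 = InvRound(s_3, k_0) = 0x6952

0x6952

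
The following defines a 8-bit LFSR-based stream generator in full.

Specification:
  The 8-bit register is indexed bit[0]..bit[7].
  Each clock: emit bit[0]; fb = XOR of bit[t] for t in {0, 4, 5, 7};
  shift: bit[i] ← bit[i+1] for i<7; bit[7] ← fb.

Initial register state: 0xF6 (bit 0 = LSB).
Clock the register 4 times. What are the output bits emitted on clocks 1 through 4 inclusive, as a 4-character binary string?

0110

reg_0 = 0xF6
clock 1: out=0, reg = 0xFB
clock 2: out=1, reg = 0x7D
clock 3: out=1, reg = 0xBE
clock 4: out=0, reg = 0xDF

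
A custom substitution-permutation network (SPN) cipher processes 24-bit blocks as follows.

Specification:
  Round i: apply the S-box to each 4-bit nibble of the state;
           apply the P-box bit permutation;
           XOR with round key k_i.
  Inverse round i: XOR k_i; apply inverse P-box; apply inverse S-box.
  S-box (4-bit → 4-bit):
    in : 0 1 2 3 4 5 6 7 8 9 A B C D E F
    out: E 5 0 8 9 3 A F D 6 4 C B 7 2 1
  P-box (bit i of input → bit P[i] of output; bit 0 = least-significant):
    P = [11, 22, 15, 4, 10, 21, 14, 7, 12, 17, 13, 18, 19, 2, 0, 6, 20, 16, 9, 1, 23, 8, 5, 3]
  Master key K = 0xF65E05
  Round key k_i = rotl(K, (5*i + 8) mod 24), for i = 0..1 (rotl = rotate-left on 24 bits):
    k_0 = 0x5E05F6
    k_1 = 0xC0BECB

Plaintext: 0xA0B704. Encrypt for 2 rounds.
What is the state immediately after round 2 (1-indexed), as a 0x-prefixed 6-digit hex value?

s_0 = plaintext = 0xA0B704
s_1 = Round(s_0, k_0) = 0x797F05
s_2 = Round(s_1, k_1) = 0x29E526

0x29E526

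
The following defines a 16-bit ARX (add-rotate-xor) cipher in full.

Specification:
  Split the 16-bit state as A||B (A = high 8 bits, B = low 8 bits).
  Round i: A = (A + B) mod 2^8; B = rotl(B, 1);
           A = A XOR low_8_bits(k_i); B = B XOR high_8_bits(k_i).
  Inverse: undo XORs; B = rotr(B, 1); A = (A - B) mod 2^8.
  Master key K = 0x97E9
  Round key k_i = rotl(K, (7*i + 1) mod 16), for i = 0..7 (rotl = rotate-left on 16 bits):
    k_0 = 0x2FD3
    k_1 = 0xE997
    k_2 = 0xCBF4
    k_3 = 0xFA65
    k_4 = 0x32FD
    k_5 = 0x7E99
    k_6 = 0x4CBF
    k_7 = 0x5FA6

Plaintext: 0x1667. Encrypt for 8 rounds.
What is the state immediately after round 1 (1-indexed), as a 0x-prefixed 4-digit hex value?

0xAEE1

s_0 = plaintext = 0x1667
s_1 = Round(s_0, k_0) = 0xAEE1
s_2 = Round(s_1, k_1) = 0x182A
s_3 = Round(s_2, k_2) = 0xB69F
s_4 = Round(s_3, k_3) = 0x30C5
s_5 = Round(s_4, k_4) = 0x08B9
s_6 = Round(s_5, k_5) = 0x580D
s_7 = Round(s_6, k_6) = 0xDA56
s_8 = Round(s_7, k_7) = 0x96F3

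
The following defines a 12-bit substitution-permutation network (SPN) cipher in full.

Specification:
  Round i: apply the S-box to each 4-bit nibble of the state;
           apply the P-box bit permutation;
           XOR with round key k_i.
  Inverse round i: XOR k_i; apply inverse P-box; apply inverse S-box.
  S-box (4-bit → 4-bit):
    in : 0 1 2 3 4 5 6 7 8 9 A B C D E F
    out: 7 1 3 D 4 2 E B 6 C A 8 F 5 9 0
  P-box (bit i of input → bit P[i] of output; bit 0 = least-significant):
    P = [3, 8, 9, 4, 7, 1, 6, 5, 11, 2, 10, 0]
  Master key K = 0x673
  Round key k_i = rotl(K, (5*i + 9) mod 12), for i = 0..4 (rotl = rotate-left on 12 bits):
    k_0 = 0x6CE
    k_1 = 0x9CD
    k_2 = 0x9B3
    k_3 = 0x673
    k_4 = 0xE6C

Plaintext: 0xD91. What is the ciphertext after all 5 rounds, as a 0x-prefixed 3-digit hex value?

0x72C

s_0 = plaintext = 0xD91
s_1 = Round(s_0, k_0) = 0xAA6
s_2 = Round(s_1, k_1) = 0xAFA
s_3 = Round(s_2, k_2) = 0x8A6
s_4 = Round(s_3, k_3) = 0x145
s_5 = Round(s_4, k_4) = 0x72C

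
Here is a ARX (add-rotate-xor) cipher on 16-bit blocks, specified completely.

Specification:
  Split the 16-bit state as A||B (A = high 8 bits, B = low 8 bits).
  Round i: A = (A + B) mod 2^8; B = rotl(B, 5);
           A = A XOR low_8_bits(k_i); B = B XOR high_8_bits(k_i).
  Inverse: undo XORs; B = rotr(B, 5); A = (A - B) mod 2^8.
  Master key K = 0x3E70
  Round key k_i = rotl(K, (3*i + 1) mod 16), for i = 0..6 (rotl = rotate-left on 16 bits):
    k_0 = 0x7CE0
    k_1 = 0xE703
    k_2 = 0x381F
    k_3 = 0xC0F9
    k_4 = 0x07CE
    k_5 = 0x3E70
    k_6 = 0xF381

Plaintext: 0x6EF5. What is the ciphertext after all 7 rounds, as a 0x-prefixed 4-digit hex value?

0x90B4

s_0 = plaintext = 0x6EF5
s_1 = Round(s_0, k_0) = 0x83C2
s_2 = Round(s_1, k_1) = 0x46BF
s_3 = Round(s_2, k_2) = 0x1ACF
s_4 = Round(s_3, k_3) = 0x1039
s_5 = Round(s_4, k_4) = 0x8720
s_6 = Round(s_5, k_5) = 0xD73A
s_7 = Round(s_6, k_6) = 0x90B4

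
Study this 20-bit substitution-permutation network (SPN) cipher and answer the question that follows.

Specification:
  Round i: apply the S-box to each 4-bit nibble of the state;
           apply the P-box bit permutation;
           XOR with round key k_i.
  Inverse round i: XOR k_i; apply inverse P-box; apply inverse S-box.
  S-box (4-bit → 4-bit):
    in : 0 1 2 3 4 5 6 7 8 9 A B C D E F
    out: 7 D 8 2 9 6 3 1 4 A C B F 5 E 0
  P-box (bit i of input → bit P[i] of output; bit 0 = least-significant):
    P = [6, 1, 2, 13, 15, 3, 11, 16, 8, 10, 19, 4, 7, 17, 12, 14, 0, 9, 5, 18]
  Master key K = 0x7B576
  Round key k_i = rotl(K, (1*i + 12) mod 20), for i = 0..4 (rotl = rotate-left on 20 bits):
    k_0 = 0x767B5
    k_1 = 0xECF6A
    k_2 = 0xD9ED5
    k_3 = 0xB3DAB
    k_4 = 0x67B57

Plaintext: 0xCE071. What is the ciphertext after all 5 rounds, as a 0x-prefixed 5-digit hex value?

s_0 = plaintext = 0xCE071
s_1 = Round(s_0, k_0) = 0x990D0
s_2 = Round(s_1, k_1) = 0x0002C
s_3 = Round(s_2, k_2) = 0x6A932
s_4 = Round(s_3, k_3) = 0xB4BB2
s_5 = Round(s_4, k_4) = 0x39CCE

0x39CCE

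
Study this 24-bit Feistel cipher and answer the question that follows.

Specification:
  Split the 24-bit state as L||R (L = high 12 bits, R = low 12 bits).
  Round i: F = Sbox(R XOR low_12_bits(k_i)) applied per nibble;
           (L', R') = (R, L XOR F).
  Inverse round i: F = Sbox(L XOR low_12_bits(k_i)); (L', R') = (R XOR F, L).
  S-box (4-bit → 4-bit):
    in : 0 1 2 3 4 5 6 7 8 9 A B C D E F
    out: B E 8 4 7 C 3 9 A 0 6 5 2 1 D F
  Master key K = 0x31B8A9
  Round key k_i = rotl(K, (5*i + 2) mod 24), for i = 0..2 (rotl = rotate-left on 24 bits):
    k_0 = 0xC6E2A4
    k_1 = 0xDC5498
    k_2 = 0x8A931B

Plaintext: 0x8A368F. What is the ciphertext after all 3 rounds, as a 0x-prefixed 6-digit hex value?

0x3D2406

s_0 = plaintext = 0x8A368F
s_1 = Round(s_0, k_0) = 0x68FF26
s_2 = Round(s_1, k_1) = 0xF263D2
s_3 = Round(s_2, k_2) = 0x3D2406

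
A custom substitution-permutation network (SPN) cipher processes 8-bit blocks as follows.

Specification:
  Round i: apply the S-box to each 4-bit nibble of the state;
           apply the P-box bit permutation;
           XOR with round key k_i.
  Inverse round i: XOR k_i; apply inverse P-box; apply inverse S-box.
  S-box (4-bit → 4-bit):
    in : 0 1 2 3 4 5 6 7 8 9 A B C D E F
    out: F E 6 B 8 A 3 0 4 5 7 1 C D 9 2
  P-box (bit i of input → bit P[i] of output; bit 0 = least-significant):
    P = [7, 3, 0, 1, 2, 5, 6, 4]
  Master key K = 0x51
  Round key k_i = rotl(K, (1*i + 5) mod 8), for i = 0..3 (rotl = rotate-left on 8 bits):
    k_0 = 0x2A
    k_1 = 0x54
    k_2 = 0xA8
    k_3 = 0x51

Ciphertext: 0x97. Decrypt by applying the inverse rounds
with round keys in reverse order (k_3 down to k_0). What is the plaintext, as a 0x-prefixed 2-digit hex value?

s_0 = ciphertext = 0x97
s_1 = InvRound(s_0, k_3) = 0x9E
s_2 = InvRound(s_1, k_2) = 0x34
s_3 = InvRound(s_2, k_1) = 0x27
s_4 = InvRound(s_3, k_0) = 0xB2

0xB2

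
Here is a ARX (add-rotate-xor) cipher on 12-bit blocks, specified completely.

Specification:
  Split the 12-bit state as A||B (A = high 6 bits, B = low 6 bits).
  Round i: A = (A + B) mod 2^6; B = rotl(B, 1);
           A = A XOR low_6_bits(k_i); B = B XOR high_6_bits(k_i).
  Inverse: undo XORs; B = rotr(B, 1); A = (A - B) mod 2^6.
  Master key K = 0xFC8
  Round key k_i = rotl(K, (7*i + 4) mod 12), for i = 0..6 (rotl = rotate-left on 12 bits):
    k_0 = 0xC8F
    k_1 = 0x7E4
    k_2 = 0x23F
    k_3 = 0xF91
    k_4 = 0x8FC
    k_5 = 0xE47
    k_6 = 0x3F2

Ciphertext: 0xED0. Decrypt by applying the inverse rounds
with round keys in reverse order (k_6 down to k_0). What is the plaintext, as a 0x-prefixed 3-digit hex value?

0x0C5

s_0 = ciphertext = 0xED0
s_1 = InvRound(s_0, k_6) = 0x6AF
s_2 = InvRound(s_1, k_5) = 0x48B
s_3 = InvRound(s_2, k_4) = 0x694
s_4 = InvRound(s_3, k_3) = 0xD95
s_5 = InvRound(s_4, k_2) = 0x6EE
s_6 = InvRound(s_5, k_1) = 0x1F8
s_7 = InvRound(s_6, k_0) = 0x0C5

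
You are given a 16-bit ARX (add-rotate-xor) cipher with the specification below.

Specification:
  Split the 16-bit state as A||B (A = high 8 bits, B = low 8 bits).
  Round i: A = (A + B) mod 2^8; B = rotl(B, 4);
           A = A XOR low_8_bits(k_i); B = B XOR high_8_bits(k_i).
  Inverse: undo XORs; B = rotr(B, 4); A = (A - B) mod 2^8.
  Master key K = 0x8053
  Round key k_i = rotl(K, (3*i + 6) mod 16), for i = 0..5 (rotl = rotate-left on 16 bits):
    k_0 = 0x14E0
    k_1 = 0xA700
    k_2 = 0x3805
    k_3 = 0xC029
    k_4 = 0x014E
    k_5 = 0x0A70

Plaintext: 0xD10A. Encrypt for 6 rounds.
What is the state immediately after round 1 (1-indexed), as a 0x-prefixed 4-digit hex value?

s_0 = plaintext = 0xD10A
s_1 = Round(s_0, k_0) = 0x3BB4
s_2 = Round(s_1, k_1) = 0xEFEC
s_3 = Round(s_2, k_2) = 0xDEF6
s_4 = Round(s_3, k_3) = 0xFDAF
s_5 = Round(s_4, k_4) = 0xE2FB
s_6 = Round(s_5, k_5) = 0xADB5

0x3BB4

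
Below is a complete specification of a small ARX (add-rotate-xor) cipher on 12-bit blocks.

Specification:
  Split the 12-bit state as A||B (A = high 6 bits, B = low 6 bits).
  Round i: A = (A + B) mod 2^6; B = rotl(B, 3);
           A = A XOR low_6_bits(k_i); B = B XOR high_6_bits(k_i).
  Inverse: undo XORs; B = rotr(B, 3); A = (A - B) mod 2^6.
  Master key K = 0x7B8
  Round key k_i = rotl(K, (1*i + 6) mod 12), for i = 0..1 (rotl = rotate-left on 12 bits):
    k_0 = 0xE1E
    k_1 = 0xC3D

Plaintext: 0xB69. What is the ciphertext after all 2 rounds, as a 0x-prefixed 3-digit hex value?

s_0 = plaintext = 0xB69
s_1 = Round(s_0, k_0) = 0x235
s_2 = Round(s_1, k_1) = 0x01E

0x01E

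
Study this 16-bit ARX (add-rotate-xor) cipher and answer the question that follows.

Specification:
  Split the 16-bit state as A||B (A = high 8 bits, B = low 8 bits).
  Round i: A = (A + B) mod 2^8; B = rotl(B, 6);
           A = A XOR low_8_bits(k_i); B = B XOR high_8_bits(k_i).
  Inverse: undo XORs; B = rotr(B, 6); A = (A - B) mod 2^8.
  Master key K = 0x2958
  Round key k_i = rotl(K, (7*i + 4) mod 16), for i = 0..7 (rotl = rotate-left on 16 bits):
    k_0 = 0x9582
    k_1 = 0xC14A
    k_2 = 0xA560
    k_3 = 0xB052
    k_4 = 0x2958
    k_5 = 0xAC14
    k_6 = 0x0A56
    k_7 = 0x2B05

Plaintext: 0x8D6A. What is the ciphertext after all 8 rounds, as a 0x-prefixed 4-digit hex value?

0x333E

s_0 = plaintext = 0x8D6A
s_1 = Round(s_0, k_0) = 0x750F
s_2 = Round(s_1, k_1) = 0xCE02
s_3 = Round(s_2, k_2) = 0xB025
s_4 = Round(s_3, k_3) = 0x87F9
s_5 = Round(s_4, k_4) = 0xD857
s_6 = Round(s_5, k_5) = 0x3B79
s_7 = Round(s_6, k_6) = 0xE254
s_8 = Round(s_7, k_7) = 0x333E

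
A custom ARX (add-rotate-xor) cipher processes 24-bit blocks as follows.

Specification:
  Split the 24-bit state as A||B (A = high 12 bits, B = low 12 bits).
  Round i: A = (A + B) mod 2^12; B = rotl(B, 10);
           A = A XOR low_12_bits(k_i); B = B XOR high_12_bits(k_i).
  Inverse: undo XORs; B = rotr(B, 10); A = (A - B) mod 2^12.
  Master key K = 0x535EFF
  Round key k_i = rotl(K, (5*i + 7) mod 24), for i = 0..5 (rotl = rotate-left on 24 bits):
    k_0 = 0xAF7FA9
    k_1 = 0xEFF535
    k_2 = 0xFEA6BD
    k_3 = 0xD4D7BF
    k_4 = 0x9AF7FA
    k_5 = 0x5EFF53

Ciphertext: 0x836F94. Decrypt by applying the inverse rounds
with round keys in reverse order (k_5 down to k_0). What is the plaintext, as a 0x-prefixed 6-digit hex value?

s_0 = ciphertext = 0x836F94
s_1 = InvRound(s_0, k_5) = 0xD779EE
s_2 = InvRound(s_1, k_4) = 0x989104
s_3 = InvRound(s_2, k_3) = 0xD0F127
s_4 = InvRound(s_3, k_2) = 0x07BB37
s_5 = InvRound(s_4, k_1) = 0xE2D721
s_6 = InvRound(s_5, k_0) = 0xA2975B

0xA2975B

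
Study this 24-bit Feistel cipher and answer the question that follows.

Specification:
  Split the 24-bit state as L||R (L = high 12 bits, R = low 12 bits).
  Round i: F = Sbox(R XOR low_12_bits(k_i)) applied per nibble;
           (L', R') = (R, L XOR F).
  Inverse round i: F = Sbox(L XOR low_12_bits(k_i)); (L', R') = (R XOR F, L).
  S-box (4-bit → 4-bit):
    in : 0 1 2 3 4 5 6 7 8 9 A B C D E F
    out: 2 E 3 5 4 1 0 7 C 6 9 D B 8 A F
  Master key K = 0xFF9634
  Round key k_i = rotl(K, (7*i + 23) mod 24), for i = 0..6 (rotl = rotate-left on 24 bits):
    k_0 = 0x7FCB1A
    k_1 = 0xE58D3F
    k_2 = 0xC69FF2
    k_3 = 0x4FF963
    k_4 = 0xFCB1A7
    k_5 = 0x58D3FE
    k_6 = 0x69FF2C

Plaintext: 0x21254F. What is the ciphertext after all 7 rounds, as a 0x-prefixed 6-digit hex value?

0x4D3272

s_0 = plaintext = 0x21254F
s_1 = Round(s_0, k_0) = 0x54F803
s_2 = Round(s_1, k_1) = 0x803414
s_3 = Round(s_2, k_2) = 0x4145A3
s_4 = Round(s_3, k_3) = 0x5A3FA6
s_5 = Round(s_4, k_4) = 0xFA6F8D
s_6 = Round(s_5, k_5) = 0xF8D4D3
s_7 = Round(s_6, k_6) = 0x4D3272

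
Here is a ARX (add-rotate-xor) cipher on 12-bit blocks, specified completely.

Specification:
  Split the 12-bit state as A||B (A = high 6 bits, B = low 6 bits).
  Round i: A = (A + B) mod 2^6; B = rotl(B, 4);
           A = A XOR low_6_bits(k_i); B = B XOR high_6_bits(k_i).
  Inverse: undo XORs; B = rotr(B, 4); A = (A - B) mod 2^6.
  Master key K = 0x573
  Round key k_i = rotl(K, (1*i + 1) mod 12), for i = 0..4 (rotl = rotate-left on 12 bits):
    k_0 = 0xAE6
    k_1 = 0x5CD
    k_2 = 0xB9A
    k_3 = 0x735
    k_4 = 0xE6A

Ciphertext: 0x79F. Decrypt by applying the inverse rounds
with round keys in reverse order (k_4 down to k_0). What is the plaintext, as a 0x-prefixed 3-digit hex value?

s_0 = ciphertext = 0x79F
s_1 = InvRound(s_0, k_4) = 0x69A
s_2 = InvRound(s_1, k_3) = 0x5D8
s_3 = InvRound(s_2, k_2) = 0xC9B
s_4 = InvRound(s_3, k_1) = 0x3F0
s_5 = InvRound(s_4, k_0) = 0xF2D

0xF2D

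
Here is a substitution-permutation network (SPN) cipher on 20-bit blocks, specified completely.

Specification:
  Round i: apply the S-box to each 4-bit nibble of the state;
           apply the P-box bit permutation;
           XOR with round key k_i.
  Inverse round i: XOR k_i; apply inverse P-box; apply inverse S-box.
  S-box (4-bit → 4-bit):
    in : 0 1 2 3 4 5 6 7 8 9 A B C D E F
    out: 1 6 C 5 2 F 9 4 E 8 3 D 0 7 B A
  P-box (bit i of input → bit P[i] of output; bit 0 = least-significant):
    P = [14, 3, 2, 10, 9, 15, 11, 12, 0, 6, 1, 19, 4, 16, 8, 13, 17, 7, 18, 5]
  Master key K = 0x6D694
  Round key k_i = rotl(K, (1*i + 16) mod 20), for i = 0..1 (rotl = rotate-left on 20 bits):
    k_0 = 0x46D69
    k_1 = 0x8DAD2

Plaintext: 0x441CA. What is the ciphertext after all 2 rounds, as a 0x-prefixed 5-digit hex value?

s_0 = plaintext = 0x441CA
s_1 = Round(s_0, k_0) = 0x52DA3
s_2 = Round(s_1, k_1) = 0xE3935

0xE3935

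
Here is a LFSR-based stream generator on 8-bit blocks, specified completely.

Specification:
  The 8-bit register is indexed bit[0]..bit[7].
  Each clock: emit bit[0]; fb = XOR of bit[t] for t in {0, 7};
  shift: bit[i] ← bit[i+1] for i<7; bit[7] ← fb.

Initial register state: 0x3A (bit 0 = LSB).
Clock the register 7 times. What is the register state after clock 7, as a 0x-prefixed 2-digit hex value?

reg_0 = 0x3A
clock 1: out=0, reg = 0x1D
clock 2: out=1, reg = 0x8E
clock 3: out=0, reg = 0xC7
clock 4: out=1, reg = 0x63
clock 5: out=1, reg = 0xB1
clock 6: out=1, reg = 0x58
clock 7: out=0, reg = 0x2C

0x2C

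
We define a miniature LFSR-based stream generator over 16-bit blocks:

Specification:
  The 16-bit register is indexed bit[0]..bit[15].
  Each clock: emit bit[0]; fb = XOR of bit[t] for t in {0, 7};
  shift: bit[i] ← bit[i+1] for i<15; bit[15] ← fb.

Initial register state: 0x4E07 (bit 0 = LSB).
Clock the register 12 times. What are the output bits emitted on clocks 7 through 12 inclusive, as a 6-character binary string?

reg_0 = 0x4E07
clock 1: out=1, reg = 0xA703
clock 2: out=1, reg = 0xD381
clock 3: out=1, reg = 0x69C0
clock 4: out=0, reg = 0xB4E0
clock 5: out=0, reg = 0xDA70
clock 6: out=0, reg = 0x6D38
clock 7: out=0, reg = 0x369C
clock 8: out=0, reg = 0x9B4E
clock 9: out=0, reg = 0x4DA7
clock 10: out=1, reg = 0x26D3
clock 11: out=1, reg = 0x1369
clock 12: out=1, reg = 0x89B4

000111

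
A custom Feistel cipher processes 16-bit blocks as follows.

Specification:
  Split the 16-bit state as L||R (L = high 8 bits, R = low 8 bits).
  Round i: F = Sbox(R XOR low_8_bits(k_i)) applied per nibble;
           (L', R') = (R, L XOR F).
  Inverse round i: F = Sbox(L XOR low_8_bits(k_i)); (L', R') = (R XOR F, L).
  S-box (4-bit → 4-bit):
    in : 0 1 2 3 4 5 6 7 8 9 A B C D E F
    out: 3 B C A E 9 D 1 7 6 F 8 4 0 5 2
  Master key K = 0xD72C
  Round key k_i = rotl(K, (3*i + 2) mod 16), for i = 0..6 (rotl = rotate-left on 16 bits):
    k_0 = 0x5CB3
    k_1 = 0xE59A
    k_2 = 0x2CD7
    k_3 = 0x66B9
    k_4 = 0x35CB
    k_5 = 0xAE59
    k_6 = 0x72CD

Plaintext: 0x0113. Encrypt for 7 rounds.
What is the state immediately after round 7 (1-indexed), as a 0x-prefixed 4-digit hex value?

s_0 = plaintext = 0x0113
s_1 = Round(s_0, k_0) = 0x13F2
s_2 = Round(s_1, k_1) = 0xF2C4
s_3 = Round(s_2, k_2) = 0xC448
s_4 = Round(s_3, k_3) = 0x48EF
s_5 = Round(s_4, k_4) = 0xEF86
s_6 = Round(s_5, k_5) = 0x86ED
s_7 = Round(s_6, k_6) = 0xED45

0xED45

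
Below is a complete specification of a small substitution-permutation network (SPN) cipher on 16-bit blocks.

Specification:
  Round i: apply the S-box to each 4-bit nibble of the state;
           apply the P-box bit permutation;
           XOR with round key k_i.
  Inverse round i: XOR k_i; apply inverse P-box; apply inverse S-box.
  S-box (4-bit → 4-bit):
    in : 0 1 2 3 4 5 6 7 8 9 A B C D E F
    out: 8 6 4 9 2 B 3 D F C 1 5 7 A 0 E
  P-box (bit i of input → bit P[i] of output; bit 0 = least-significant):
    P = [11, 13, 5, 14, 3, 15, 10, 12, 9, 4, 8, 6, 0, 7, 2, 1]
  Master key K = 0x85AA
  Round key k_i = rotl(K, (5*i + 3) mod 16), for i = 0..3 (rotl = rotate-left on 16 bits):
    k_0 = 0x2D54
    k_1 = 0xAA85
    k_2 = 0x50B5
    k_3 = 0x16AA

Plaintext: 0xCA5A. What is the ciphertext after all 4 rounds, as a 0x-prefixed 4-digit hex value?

s_0 = plaintext = 0xCA5A
s_1 = Round(s_0, k_0) = 0xB7D9
s_2 = Round(s_1, k_1) = 0x79E0
s_3 = Round(s_2, k_2) = 0x11F2
s_4 = Round(s_3, k_3) = 0x831E

0x831E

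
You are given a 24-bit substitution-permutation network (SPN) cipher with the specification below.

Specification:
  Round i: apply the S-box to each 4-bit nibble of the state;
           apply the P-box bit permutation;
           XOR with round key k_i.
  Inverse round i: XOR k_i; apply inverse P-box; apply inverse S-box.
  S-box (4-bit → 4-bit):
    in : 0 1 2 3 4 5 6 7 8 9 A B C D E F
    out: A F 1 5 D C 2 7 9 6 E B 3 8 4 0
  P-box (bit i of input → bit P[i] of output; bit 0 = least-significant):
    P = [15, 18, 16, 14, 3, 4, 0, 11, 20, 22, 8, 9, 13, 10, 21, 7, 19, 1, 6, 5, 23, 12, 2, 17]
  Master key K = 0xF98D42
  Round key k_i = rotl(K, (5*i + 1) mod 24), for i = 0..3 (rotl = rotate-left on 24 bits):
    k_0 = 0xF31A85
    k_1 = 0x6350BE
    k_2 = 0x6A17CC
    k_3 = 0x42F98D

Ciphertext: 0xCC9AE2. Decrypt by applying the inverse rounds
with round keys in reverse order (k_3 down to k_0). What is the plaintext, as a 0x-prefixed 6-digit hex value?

0xAF8A20

s_0 = ciphertext = 0xCC9AE2
s_1 = InvRound(s_0, k_3) = 0x412530
s_2 = InvRound(s_1, k_2) = 0xA44DCE
s_3 = InvRound(s_2, k_1) = 0xB56909
s_4 = InvRound(s_3, k_0) = 0xAF8A20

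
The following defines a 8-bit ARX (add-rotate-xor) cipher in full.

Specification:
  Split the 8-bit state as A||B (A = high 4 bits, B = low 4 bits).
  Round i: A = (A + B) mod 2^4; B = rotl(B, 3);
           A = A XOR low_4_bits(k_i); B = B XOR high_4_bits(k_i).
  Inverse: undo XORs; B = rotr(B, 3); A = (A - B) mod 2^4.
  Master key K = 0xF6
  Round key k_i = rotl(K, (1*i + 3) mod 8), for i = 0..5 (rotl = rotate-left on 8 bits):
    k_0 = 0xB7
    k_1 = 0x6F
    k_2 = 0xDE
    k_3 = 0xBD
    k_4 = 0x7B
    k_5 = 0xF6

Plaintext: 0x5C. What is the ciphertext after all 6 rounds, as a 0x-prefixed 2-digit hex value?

s_0 = plaintext = 0x5C
s_1 = Round(s_0, k_0) = 0x6D
s_2 = Round(s_1, k_1) = 0xC8
s_3 = Round(s_2, k_2) = 0xA9
s_4 = Round(s_3, k_3) = 0xE7
s_5 = Round(s_4, k_4) = 0xEC
s_6 = Round(s_5, k_5) = 0xC9

0xC9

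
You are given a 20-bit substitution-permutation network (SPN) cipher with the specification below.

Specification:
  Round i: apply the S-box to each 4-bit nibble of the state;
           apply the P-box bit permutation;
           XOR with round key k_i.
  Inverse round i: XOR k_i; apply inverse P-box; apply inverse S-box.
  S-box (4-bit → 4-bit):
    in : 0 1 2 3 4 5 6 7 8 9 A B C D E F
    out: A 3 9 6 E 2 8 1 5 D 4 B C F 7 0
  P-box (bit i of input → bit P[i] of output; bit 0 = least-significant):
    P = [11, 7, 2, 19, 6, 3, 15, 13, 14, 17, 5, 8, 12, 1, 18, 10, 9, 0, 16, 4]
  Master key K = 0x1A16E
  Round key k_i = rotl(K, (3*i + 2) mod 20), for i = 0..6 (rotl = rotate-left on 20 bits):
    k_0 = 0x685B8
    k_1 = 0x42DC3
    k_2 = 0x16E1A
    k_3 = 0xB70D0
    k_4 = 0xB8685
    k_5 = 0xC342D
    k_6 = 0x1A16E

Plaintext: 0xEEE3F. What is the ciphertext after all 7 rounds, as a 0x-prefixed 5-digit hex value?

s_0 = plaintext = 0xEEE3F
s_1 = Round(s_0, k_0) = 0x15793
s_2 = Round(s_1, k_1) = 0x4CF04
s_3 = Round(s_2, k_2) = 0xC4A87
s_4 = Round(s_3, k_3) = 0xEFCA2
s_5 = Round(s_4, k_4) = 0x20DA4
s_6 = Round(s_5, k_5) = 0x6F39B
s_7 = Round(s_6, k_6) = 0xB099E

0xB099E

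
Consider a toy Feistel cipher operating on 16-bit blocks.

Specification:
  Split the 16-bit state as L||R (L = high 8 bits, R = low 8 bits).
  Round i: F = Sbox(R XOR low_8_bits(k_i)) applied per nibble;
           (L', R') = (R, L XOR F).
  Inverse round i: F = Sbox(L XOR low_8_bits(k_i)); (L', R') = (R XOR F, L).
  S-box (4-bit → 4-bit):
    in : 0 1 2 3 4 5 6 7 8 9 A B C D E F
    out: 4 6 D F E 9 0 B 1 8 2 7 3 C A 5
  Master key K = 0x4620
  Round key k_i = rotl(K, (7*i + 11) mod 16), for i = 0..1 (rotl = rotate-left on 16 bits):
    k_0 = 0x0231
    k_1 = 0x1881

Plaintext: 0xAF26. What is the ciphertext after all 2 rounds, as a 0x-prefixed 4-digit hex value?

s_0 = plaintext = 0xAF26
s_1 = Round(s_0, k_0) = 0x26C4
s_2 = Round(s_1, k_1) = 0xC4CF

0xC4CF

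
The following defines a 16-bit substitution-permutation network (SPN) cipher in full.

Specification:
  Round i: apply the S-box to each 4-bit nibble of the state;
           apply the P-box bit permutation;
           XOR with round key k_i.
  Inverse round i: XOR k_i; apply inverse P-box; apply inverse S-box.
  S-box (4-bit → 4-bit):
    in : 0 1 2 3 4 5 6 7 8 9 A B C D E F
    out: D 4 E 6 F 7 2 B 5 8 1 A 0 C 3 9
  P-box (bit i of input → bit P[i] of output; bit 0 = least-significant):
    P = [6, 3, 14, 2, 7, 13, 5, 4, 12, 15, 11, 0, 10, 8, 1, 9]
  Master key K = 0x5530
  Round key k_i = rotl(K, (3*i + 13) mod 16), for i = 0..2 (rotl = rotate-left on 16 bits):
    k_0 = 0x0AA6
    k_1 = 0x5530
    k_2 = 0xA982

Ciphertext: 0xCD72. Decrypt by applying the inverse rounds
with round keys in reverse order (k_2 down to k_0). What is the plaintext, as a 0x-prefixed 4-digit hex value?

0x4DE1

s_0 = ciphertext = 0xCD72
s_1 = InvRound(s_0, k_2) = 0xAC48
s_2 = InvRound(s_1, k_1) = 0x6525
s_3 = InvRound(s_2, k_0) = 0x4DE1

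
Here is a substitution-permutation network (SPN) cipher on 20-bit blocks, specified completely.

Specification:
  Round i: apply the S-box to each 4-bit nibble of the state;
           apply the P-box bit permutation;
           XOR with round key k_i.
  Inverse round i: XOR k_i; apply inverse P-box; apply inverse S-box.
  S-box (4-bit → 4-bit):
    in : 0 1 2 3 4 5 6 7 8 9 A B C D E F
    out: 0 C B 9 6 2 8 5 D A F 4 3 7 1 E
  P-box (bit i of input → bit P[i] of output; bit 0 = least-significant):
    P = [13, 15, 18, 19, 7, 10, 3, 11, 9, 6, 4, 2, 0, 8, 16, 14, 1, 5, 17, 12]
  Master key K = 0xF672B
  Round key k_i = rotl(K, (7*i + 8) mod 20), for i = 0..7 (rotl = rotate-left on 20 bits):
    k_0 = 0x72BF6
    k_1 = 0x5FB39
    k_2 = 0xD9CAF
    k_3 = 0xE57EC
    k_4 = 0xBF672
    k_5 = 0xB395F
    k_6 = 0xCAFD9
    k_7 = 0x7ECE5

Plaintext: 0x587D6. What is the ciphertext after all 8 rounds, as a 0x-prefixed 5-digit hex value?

s_0 = plaintext = 0x587D6
s_1 = Round(s_0, k_0) = 0xE6D4F
s_2 = Round(s_1, k_1) = 0x93D63
s_3 = Round(s_2, k_2) = 0x5E6DE
s_4 = Round(s_3, k_3) = 0xE7341
s_5 = Round(s_4, k_4) = 0x6F07D
s_6 = Round(s_5, k_5) = 0xEC8D7
s_7 = Round(s_6, k_6) = 0x88846
s_8 = Round(s_7, k_7) = 0xCBAFA

0xCBAFA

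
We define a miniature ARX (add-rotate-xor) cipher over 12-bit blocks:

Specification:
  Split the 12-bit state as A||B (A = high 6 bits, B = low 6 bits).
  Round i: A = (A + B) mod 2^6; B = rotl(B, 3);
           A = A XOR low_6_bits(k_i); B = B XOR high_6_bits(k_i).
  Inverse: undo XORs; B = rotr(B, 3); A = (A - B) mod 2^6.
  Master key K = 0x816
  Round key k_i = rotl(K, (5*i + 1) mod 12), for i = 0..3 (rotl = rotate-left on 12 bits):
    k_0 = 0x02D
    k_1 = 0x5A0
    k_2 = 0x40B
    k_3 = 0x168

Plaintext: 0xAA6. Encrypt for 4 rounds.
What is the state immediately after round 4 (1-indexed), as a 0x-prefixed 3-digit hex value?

0x237

s_0 = plaintext = 0xAA6
s_1 = Round(s_0, k_0) = 0xF74
s_2 = Round(s_1, k_1) = 0x470
s_3 = Round(s_2, k_2) = 0x296
s_4 = Round(s_3, k_3) = 0x237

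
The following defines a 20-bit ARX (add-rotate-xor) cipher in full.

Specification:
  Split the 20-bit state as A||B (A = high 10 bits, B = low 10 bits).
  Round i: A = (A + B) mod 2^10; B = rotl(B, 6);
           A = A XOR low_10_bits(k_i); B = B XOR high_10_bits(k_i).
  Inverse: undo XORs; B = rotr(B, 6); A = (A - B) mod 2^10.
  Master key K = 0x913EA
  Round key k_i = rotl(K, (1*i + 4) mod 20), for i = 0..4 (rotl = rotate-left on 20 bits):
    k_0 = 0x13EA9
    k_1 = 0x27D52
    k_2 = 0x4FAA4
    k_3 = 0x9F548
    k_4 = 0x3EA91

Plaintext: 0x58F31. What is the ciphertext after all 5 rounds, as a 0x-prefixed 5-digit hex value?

s_0 = plaintext = 0x58F31
s_1 = Round(s_0, k_0) = 0x8F43C
s_2 = Round(s_1, k_1) = 0xCAF9C
s_3 = Round(s_2, k_2) = 0x18E07
s_4 = Round(s_3, k_3) = 0xC8B9D
s_5 = Round(s_4, k_4) = 0x0BB83

0x0BB83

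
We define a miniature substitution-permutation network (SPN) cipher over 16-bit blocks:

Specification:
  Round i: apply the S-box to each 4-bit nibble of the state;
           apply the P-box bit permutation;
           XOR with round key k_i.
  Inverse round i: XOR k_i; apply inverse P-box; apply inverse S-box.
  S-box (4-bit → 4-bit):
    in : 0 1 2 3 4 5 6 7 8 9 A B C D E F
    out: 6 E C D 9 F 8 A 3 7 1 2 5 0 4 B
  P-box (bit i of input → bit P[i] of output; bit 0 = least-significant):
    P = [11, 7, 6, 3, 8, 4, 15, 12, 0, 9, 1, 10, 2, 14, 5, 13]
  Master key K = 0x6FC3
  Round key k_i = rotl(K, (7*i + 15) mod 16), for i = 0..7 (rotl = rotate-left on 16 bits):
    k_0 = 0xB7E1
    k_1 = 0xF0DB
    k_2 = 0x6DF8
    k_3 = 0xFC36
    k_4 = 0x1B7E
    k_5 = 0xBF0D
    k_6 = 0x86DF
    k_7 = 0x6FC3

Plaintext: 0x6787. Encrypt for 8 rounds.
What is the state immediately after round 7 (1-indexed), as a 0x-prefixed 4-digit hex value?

0xB634

s_0 = plaintext = 0x6787
s_1 = Round(s_0, k_0) = 0x9079
s_2 = Round(s_1, k_1) = 0xAA2D
s_3 = Round(s_2, k_2) = 0xFDFD
s_4 = Round(s_3, k_3) = 0x8D22
s_5 = Round(s_4, k_4) = 0xCB32
s_6 = Round(s_5, k_5) = 0x2C61
s_7 = Round(s_6, k_6) = 0xB634
s_8 = Round(s_7, k_7) = 0xB2CB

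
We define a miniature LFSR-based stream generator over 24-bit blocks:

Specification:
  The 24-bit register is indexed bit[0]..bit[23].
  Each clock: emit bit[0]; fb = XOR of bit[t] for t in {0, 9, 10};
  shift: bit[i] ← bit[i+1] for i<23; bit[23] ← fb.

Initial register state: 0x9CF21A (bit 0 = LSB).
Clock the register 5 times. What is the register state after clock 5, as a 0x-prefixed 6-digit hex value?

reg_0 = 0x9CF21A
clock 1: out=0, reg = 0xCE790D
clock 2: out=1, reg = 0xE73C86
clock 3: out=0, reg = 0xF39E43
clock 4: out=1, reg = 0xF9CF21
clock 5: out=1, reg = 0xFCE790

0xFCE790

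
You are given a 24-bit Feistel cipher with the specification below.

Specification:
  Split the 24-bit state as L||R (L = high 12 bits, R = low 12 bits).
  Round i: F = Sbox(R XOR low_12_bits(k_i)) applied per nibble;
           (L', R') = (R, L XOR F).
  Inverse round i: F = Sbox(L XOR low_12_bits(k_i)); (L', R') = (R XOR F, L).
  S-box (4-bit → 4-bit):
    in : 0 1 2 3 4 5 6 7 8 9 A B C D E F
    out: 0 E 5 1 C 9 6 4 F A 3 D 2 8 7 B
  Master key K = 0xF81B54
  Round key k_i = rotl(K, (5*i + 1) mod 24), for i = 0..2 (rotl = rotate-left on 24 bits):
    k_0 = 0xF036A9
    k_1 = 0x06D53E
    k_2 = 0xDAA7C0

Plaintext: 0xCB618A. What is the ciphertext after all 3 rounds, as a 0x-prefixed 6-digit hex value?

0x900FC7

s_0 = plaintext = 0xCB618A
s_1 = Round(s_0, k_0) = 0x18A8E7
s_2 = Round(s_1, k_1) = 0x8E7900
s_3 = Round(s_2, k_2) = 0x900FC7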